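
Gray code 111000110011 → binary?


Gray code: 111000110011
MSB stays the same: 1
Each subsequent bit = prev_binary XOR current_gray:
  B[1] = 1 XOR 1 = 0
  B[2] = 0 XOR 1 = 1
  B[3] = 1 XOR 0 = 1
  B[4] = 1 XOR 0 = 1
  B[5] = 1 XOR 0 = 1
  B[6] = 1 XOR 1 = 0
  B[7] = 0 XOR 1 = 1
  B[8] = 1 XOR 0 = 1
  B[9] = 1 XOR 0 = 1
  B[10] = 1 XOR 1 = 0
  B[11] = 0 XOR 1 = 1
= 101111011101 (3037 decimal)


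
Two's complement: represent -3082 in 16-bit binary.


Original: 0000110000001010
Step 1 - Invert all bits: 1111001111110101
Step 2 - Add 1: 1111001111110101 + 1
= 1111001111110110 (represents -3082)


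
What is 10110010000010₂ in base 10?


Positional values:
Bit 1: 1 × 2^1 = 2
Bit 7: 1 × 2^7 = 128
Bit 10: 1 × 2^10 = 1024
Bit 11: 1 × 2^11 = 2048
Bit 13: 1 × 2^13 = 8192
Sum = 2 + 128 + 1024 + 2048 + 8192
= 11394


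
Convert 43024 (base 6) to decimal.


Positional values (base 6):
  4 × 6^0 = 4 × 1 = 4
  2 × 6^1 = 2 × 6 = 12
  0 × 6^2 = 0 × 36 = 0
  3 × 6^3 = 3 × 216 = 648
  4 × 6^4 = 4 × 1296 = 5184
Sum = 4 + 12 + 0 + 648 + 5184
= 5848


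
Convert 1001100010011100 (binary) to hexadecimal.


Group into 4-bit nibbles: 1001100010011100
  1001 = 9
  1000 = 8
  1001 = 9
  1100 = C
= 0x989C


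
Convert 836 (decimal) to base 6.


Divide by 6 repeatedly:
836 ÷ 6 = 139 remainder 2
139 ÷ 6 = 23 remainder 1
23 ÷ 6 = 3 remainder 5
3 ÷ 6 = 0 remainder 3
Reading remainders bottom-up:
= 3512


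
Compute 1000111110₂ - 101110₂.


Align and subtract column by column (LSB to MSB, borrowing when needed):
  1000111110
- 0000101110
  ----------
  col 0: (0 - 0 borrow-in) - 0 → 0 - 0 = 0, borrow out 0
  col 1: (1 - 0 borrow-in) - 1 → 1 - 1 = 0, borrow out 0
  col 2: (1 - 0 borrow-in) - 1 → 1 - 1 = 0, borrow out 0
  col 3: (1 - 0 borrow-in) - 1 → 1 - 1 = 0, borrow out 0
  col 4: (1 - 0 borrow-in) - 0 → 1 - 0 = 1, borrow out 0
  col 5: (1 - 0 borrow-in) - 1 → 1 - 1 = 0, borrow out 0
  col 6: (0 - 0 borrow-in) - 0 → 0 - 0 = 0, borrow out 0
  col 7: (0 - 0 borrow-in) - 0 → 0 - 0 = 0, borrow out 0
  col 8: (0 - 0 borrow-in) - 0 → 0 - 0 = 0, borrow out 0
  col 9: (1 - 0 borrow-in) - 0 → 1 - 0 = 1, borrow out 0
Reading bits MSB→LSB: 1000010000
Strip leading zeros: 1000010000
= 1000010000


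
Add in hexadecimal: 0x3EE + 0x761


Align and add column by column (LSB to MSB, each column mod 16 with carry):
  03EE
+ 0761
  ----
  col 0: E(14) + 1(1) + 0 (carry in) = 15 → F(15), carry out 0
  col 1: E(14) + 6(6) + 0 (carry in) = 20 → 4(4), carry out 1
  col 2: 3(3) + 7(7) + 1 (carry in) = 11 → B(11), carry out 0
  col 3: 0(0) + 0(0) + 0 (carry in) = 0 → 0(0), carry out 0
Reading digits MSB→LSB: 0B4F
Strip leading zeros: B4F
= 0xB4F


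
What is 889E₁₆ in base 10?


Positional values:
Position 0: E × 16^0 = 14 × 1 = 14
Position 1: 9 × 16^1 = 9 × 16 = 144
Position 2: 8 × 16^2 = 8 × 256 = 2048
Position 3: 8 × 16^3 = 8 × 4096 = 32768
Sum = 14 + 144 + 2048 + 32768
= 34974


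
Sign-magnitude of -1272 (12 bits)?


Sign bit: 1 (negative)
Magnitude: 1272 = 10011111000
= 110011111000


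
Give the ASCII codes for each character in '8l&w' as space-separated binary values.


String: '8l&w'  (4 characters)
Per-character ASCII lookup:
  '8': digits start at 48: '8' = 48 + 8 = 56 → 111000
  'l': lowercase starts at 97: 'l' = 97 + 11 = 108 → 1101100
  '&': special character: '&' = 38 → 100110
  'w': lowercase starts at 97: 'w' = 97 + 22 = 119 → 1110111
= 111000 1101100 100110 1110111


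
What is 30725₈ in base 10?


Positional values:
Position 0: 5 × 8^0 = 5
Position 1: 2 × 8^1 = 16
Position 2: 7 × 8^2 = 448
Position 3: 0 × 8^3 = 0
Position 4: 3 × 8^4 = 12288
Sum = 5 + 16 + 448 + 0 + 12288
= 12757


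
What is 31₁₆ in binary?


Each hex digit → 4 binary bits:
  3 = 0011
  1 = 0001
Concatenate: 0011 0001
= 00110001


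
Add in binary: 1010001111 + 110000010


Align and add column by column (LSB to MSB, carry propagating):
  01010001111
+ 00110000010
  -----------
  col 0: 1 + 0 + 0 (carry in) = 1 → bit 1, carry out 0
  col 1: 1 + 1 + 0 (carry in) = 2 → bit 0, carry out 1
  col 2: 1 + 0 + 1 (carry in) = 2 → bit 0, carry out 1
  col 3: 1 + 0 + 1 (carry in) = 2 → bit 0, carry out 1
  col 4: 0 + 0 + 1 (carry in) = 1 → bit 1, carry out 0
  col 5: 0 + 0 + 0 (carry in) = 0 → bit 0, carry out 0
  col 6: 0 + 0 + 0 (carry in) = 0 → bit 0, carry out 0
  col 7: 1 + 1 + 0 (carry in) = 2 → bit 0, carry out 1
  col 8: 0 + 1 + 1 (carry in) = 2 → bit 0, carry out 1
  col 9: 1 + 0 + 1 (carry in) = 2 → bit 0, carry out 1
  col 10: 0 + 0 + 1 (carry in) = 1 → bit 1, carry out 0
Reading bits MSB→LSB: 10000010001
Strip leading zeros: 10000010001
= 10000010001


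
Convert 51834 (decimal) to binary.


Divide by 2 repeatedly:
51834 ÷ 2 = 25917 remainder 0
25917 ÷ 2 = 12958 remainder 1
12958 ÷ 2 = 6479 remainder 0
6479 ÷ 2 = 3239 remainder 1
3239 ÷ 2 = 1619 remainder 1
1619 ÷ 2 = 809 remainder 1
809 ÷ 2 = 404 remainder 1
404 ÷ 2 = 202 remainder 0
202 ÷ 2 = 101 remainder 0
101 ÷ 2 = 50 remainder 1
50 ÷ 2 = 25 remainder 0
25 ÷ 2 = 12 remainder 1
12 ÷ 2 = 6 remainder 0
6 ÷ 2 = 3 remainder 0
3 ÷ 2 = 1 remainder 1
1 ÷ 2 = 0 remainder 1
Reading remainders bottom-up:
= 1100101001111010


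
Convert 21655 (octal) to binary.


Each octal digit → 3 binary bits:
  2 = 010
  1 = 001
  6 = 110
  5 = 101
  5 = 101
Concatenate: 010 001 110 101 101
= 010001110101101


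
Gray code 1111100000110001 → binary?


Gray code: 1111100000110001
MSB stays the same: 1
Each subsequent bit = prev_binary XOR current_gray:
  B[1] = 1 XOR 1 = 0
  B[2] = 0 XOR 1 = 1
  B[3] = 1 XOR 1 = 0
  B[4] = 0 XOR 1 = 1
  B[5] = 1 XOR 0 = 1
  B[6] = 1 XOR 0 = 1
  B[7] = 1 XOR 0 = 1
  B[8] = 1 XOR 0 = 1
  B[9] = 1 XOR 0 = 1
  B[10] = 1 XOR 1 = 0
  B[11] = 0 XOR 1 = 1
  B[12] = 1 XOR 0 = 1
  B[13] = 1 XOR 0 = 1
  B[14] = 1 XOR 0 = 1
  B[15] = 1 XOR 1 = 0
= 1010111111011110 (45022 decimal)


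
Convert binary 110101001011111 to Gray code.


Binary: 110101001011111
Gray code: G = B XOR (B >> 1)
B >> 1 = 011010100101111
110101001011111 XOR 011010100101111:
  1 XOR 0 = 1
  1 XOR 1 = 0
  0 XOR 1 = 1
  1 XOR 0 = 1
  0 XOR 1 = 1
  1 XOR 0 = 1
  0 XOR 1 = 1
  0 XOR 0 = 0
  1 XOR 0 = 1
  0 XOR 1 = 1
  1 XOR 0 = 1
  1 XOR 1 = 0
  1 XOR 1 = 0
  1 XOR 1 = 0
  1 XOR 1 = 0
= 101111101110000


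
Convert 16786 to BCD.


Each digit → 4-bit binary:
  1 → 0001
  6 → 0110
  7 → 0111
  8 → 1000
  6 → 0110
= 0001 0110 0111 1000 0110


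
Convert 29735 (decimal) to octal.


Divide by 8 repeatedly:
29735 ÷ 8 = 3716 remainder 7
3716 ÷ 8 = 464 remainder 4
464 ÷ 8 = 58 remainder 0
58 ÷ 8 = 7 remainder 2
7 ÷ 8 = 0 remainder 7
Reading remainders bottom-up:
= 0o72047


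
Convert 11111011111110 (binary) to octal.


Group into 3-bit groups: 011111011111110
  011 = 3
  111 = 7
  011 = 3
  111 = 7
  110 = 6
= 0o37376


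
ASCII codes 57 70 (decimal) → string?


Codes (decimal): 57 70
Per-code ASCII lookup:
  57  (range 48-57: digits, 57 - 48 = 9) → '9'
  70  (range 65-90: uppercase, 70 - 65 = 5) → 'F'
= '9F'


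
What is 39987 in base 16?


Divide by 16 repeatedly:
39987 ÷ 16 = 2499 remainder 3 (3)
2499 ÷ 16 = 156 remainder 3 (3)
156 ÷ 16 = 9 remainder 12 (C)
9 ÷ 16 = 0 remainder 9 (9)
Reading remainders bottom-up:
= 0x9C33


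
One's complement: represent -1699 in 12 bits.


Original: 011010100011
Invert all bits:
  bit 0: 0 → 1
  bit 1: 1 → 0
  bit 2: 1 → 0
  bit 3: 0 → 1
  bit 4: 1 → 0
  bit 5: 0 → 1
  bit 6: 1 → 0
  bit 7: 0 → 1
  bit 8: 0 → 1
  bit 9: 0 → 1
  bit 10: 1 → 0
  bit 11: 1 → 0
= 100101011100


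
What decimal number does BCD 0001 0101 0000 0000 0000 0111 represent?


Each 4-bit group → digit:
  0001 → 1
  0101 → 5
  0000 → 0
  0000 → 0
  0000 → 0
  0111 → 7
= 150007


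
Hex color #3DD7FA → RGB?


Hex: #3DD7FA
R = 3D₁₆ = 61
G = D7₁₆ = 215
B = FA₁₆ = 250
= RGB(61, 215, 250)


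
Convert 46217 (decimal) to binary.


Divide by 2 repeatedly:
46217 ÷ 2 = 23108 remainder 1
23108 ÷ 2 = 11554 remainder 0
11554 ÷ 2 = 5777 remainder 0
5777 ÷ 2 = 2888 remainder 1
2888 ÷ 2 = 1444 remainder 0
1444 ÷ 2 = 722 remainder 0
722 ÷ 2 = 361 remainder 0
361 ÷ 2 = 180 remainder 1
180 ÷ 2 = 90 remainder 0
90 ÷ 2 = 45 remainder 0
45 ÷ 2 = 22 remainder 1
22 ÷ 2 = 11 remainder 0
11 ÷ 2 = 5 remainder 1
5 ÷ 2 = 2 remainder 1
2 ÷ 2 = 1 remainder 0
1 ÷ 2 = 0 remainder 1
Reading remainders bottom-up:
= 1011010010001001


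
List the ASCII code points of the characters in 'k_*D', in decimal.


String: 'k_*D'  (4 characters)
Per-character ASCII lookup:
  'k': lowercase starts at 97: 'k' = 97 + 10 = 107
  '_': special character: '_' = 95
  '*': special character: '*' = 42
  'D': uppercase starts at 65: 'D' = 65 + 3 = 68
= 107 95 42 68


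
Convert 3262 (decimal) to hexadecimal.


Divide by 16 repeatedly:
3262 ÷ 16 = 203 remainder 14 (E)
203 ÷ 16 = 12 remainder 11 (B)
12 ÷ 16 = 0 remainder 12 (C)
Reading remainders bottom-up:
= 0xCBE


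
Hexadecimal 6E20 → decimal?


Positional values:
Position 0: 0 × 16^0 = 0 × 1 = 0
Position 1: 2 × 16^1 = 2 × 16 = 32
Position 2: E × 16^2 = 14 × 256 = 3584
Position 3: 6 × 16^3 = 6 × 4096 = 24576
Sum = 0 + 32 + 3584 + 24576
= 28192


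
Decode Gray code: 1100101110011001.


Gray code: 1100101110011001
MSB stays the same: 1
Each subsequent bit = prev_binary XOR current_gray:
  B[1] = 1 XOR 1 = 0
  B[2] = 0 XOR 0 = 0
  B[3] = 0 XOR 0 = 0
  B[4] = 0 XOR 1 = 1
  B[5] = 1 XOR 0 = 1
  B[6] = 1 XOR 1 = 0
  B[7] = 0 XOR 1 = 1
  B[8] = 1 XOR 1 = 0
  B[9] = 0 XOR 0 = 0
  B[10] = 0 XOR 0 = 0
  B[11] = 0 XOR 1 = 1
  B[12] = 1 XOR 1 = 0
  B[13] = 0 XOR 0 = 0
  B[14] = 0 XOR 0 = 0
  B[15] = 0 XOR 1 = 1
= 1000110100010001 (36113 decimal)


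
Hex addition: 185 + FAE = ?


Align and add column by column (LSB to MSB, each column mod 16 with carry):
  0185
+ 0FAE
  ----
  col 0: 5(5) + E(14) + 0 (carry in) = 19 → 3(3), carry out 1
  col 1: 8(8) + A(10) + 1 (carry in) = 19 → 3(3), carry out 1
  col 2: 1(1) + F(15) + 1 (carry in) = 17 → 1(1), carry out 1
  col 3: 0(0) + 0(0) + 1 (carry in) = 1 → 1(1), carry out 0
Reading digits MSB→LSB: 1133
Strip leading zeros: 1133
= 0x1133


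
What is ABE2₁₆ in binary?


Each hex digit → 4 binary bits:
  A = 1010
  B = 1011
  E = 1110
  2 = 0010
Concatenate: 1010 1011 1110 0010
= 1010101111100010


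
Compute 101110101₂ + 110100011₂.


Align and add column by column (LSB to MSB, carry propagating):
  0101110101
+ 0110100011
  ----------
  col 0: 1 + 1 + 0 (carry in) = 2 → bit 0, carry out 1
  col 1: 0 + 1 + 1 (carry in) = 2 → bit 0, carry out 1
  col 2: 1 + 0 + 1 (carry in) = 2 → bit 0, carry out 1
  col 3: 0 + 0 + 1 (carry in) = 1 → bit 1, carry out 0
  col 4: 1 + 0 + 0 (carry in) = 1 → bit 1, carry out 0
  col 5: 1 + 1 + 0 (carry in) = 2 → bit 0, carry out 1
  col 6: 1 + 0 + 1 (carry in) = 2 → bit 0, carry out 1
  col 7: 0 + 1 + 1 (carry in) = 2 → bit 0, carry out 1
  col 8: 1 + 1 + 1 (carry in) = 3 → bit 1, carry out 1
  col 9: 0 + 0 + 1 (carry in) = 1 → bit 1, carry out 0
Reading bits MSB→LSB: 1100011000
Strip leading zeros: 1100011000
= 1100011000


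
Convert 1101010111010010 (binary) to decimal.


Positional values:
Bit 1: 1 × 2^1 = 2
Bit 4: 1 × 2^4 = 16
Bit 6: 1 × 2^6 = 64
Bit 7: 1 × 2^7 = 128
Bit 8: 1 × 2^8 = 256
Bit 10: 1 × 2^10 = 1024
Bit 12: 1 × 2^12 = 4096
Bit 14: 1 × 2^14 = 16384
Bit 15: 1 × 2^15 = 32768
Sum = 2 + 16 + 64 + 128 + 256 + 1024 + 4096 + 16384 + 32768
= 54738


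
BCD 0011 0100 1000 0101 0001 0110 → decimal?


Each 4-bit group → digit:
  0011 → 3
  0100 → 4
  1000 → 8
  0101 → 5
  0001 → 1
  0110 → 6
= 348516


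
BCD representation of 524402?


Each digit → 4-bit binary:
  5 → 0101
  2 → 0010
  4 → 0100
  4 → 0100
  0 → 0000
  2 → 0010
= 0101 0010 0100 0100 0000 0010


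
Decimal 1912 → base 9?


Divide by 9 repeatedly:
1912 ÷ 9 = 212 remainder 4
212 ÷ 9 = 23 remainder 5
23 ÷ 9 = 2 remainder 5
2 ÷ 9 = 0 remainder 2
Reading remainders bottom-up:
= 2554


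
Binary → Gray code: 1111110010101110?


Binary: 1111110010101110
Gray code: G = B XOR (B >> 1)
B >> 1 = 0111111001010111
1111110010101110 XOR 0111111001010111:
  1 XOR 0 = 1
  1 XOR 1 = 0
  1 XOR 1 = 0
  1 XOR 1 = 0
  1 XOR 1 = 0
  1 XOR 1 = 0
  0 XOR 1 = 1
  0 XOR 0 = 0
  1 XOR 0 = 1
  0 XOR 1 = 1
  1 XOR 0 = 1
  0 XOR 1 = 1
  1 XOR 0 = 1
  1 XOR 1 = 0
  1 XOR 1 = 0
  0 XOR 1 = 1
= 1000001011111001


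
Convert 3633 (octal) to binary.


Each octal digit → 3 binary bits:
  3 = 011
  6 = 110
  3 = 011
  3 = 011
Concatenate: 011 110 011 011
= 011110011011


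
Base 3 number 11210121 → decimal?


Positional values (base 3):
  1 × 3^0 = 1 × 1 = 1
  2 × 3^1 = 2 × 3 = 6
  1 × 3^2 = 1 × 9 = 9
  0 × 3^3 = 0 × 27 = 0
  1 × 3^4 = 1 × 81 = 81
  2 × 3^5 = 2 × 243 = 486
  1 × 3^6 = 1 × 729 = 729
  1 × 3^7 = 1 × 2187 = 2187
Sum = 1 + 6 + 9 + 0 + 81 + 486 + 729 + 2187
= 3499


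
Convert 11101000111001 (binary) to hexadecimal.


Group into 4-bit nibbles: 0011101000111001
  0011 = 3
  1010 = A
  0011 = 3
  1001 = 9
= 0x3A39


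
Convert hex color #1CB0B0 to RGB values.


Hex: #1CB0B0
R = 1C₁₆ = 28
G = B0₁₆ = 176
B = B0₁₆ = 176
= RGB(28, 176, 176)


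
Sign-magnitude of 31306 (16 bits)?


Sign bit: 0 (positive)
Magnitude: 31306 = 111101001001010
= 0111101001001010


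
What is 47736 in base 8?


Divide by 8 repeatedly:
47736 ÷ 8 = 5967 remainder 0
5967 ÷ 8 = 745 remainder 7
745 ÷ 8 = 93 remainder 1
93 ÷ 8 = 11 remainder 5
11 ÷ 8 = 1 remainder 3
1 ÷ 8 = 0 remainder 1
Reading remainders bottom-up:
= 0o135170


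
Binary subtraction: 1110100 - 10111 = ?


Align and subtract column by column (LSB to MSB, borrowing when needed):
  1110100
- 0010111
  -------
  col 0: (0 - 0 borrow-in) - 1 → borrow from next column: (0+2) - 1 = 1, borrow out 1
  col 1: (0 - 1 borrow-in) - 1 → borrow from next column: (-1+2) - 1 = 0, borrow out 1
  col 2: (1 - 1 borrow-in) - 1 → borrow from next column: (0+2) - 1 = 1, borrow out 1
  col 3: (0 - 1 borrow-in) - 0 → borrow from next column: (-1+2) - 0 = 1, borrow out 1
  col 4: (1 - 1 borrow-in) - 1 → borrow from next column: (0+2) - 1 = 1, borrow out 1
  col 5: (1 - 1 borrow-in) - 0 → 0 - 0 = 0, borrow out 0
  col 6: (1 - 0 borrow-in) - 0 → 1 - 0 = 1, borrow out 0
Reading bits MSB→LSB: 1011101
Strip leading zeros: 1011101
= 1011101


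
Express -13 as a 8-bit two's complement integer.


Original: 00001101
Step 1 - Invert all bits: 11110010
Step 2 - Add 1: 11110010 + 1
= 11110011 (represents -13)


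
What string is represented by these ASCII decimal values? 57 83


Codes (decimal): 57 83
Per-code ASCII lookup:
  57  (range 48-57: digits, 57 - 48 = 9) → '9'
  83  (range 65-90: uppercase, 83 - 65 = 18) → 'S'
= '9S'


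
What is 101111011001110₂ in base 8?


Group into 3-bit groups: 101111011001110
  101 = 5
  111 = 7
  011 = 3
  001 = 1
  110 = 6
= 0o57316


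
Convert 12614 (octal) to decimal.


Positional values:
Position 0: 4 × 8^0 = 4
Position 1: 1 × 8^1 = 8
Position 2: 6 × 8^2 = 384
Position 3: 2 × 8^3 = 1024
Position 4: 1 × 8^4 = 4096
Sum = 4 + 8 + 384 + 1024 + 4096
= 5516


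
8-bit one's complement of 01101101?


Original: 01101101
Invert all bits:
  bit 0: 0 → 1
  bit 1: 1 → 0
  bit 2: 1 → 0
  bit 3: 0 → 1
  bit 4: 1 → 0
  bit 5: 1 → 0
  bit 6: 0 → 1
  bit 7: 1 → 0
= 10010010


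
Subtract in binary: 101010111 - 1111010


Align and subtract column by column (LSB to MSB, borrowing when needed):
  101010111
- 001111010
  ---------
  col 0: (1 - 0 borrow-in) - 0 → 1 - 0 = 1, borrow out 0
  col 1: (1 - 0 borrow-in) - 1 → 1 - 1 = 0, borrow out 0
  col 2: (1 - 0 borrow-in) - 0 → 1 - 0 = 1, borrow out 0
  col 3: (0 - 0 borrow-in) - 1 → borrow from next column: (0+2) - 1 = 1, borrow out 1
  col 4: (1 - 1 borrow-in) - 1 → borrow from next column: (0+2) - 1 = 1, borrow out 1
  col 5: (0 - 1 borrow-in) - 1 → borrow from next column: (-1+2) - 1 = 0, borrow out 1
  col 6: (1 - 1 borrow-in) - 1 → borrow from next column: (0+2) - 1 = 1, borrow out 1
  col 7: (0 - 1 borrow-in) - 0 → borrow from next column: (-1+2) - 0 = 1, borrow out 1
  col 8: (1 - 1 borrow-in) - 0 → 0 - 0 = 0, borrow out 0
Reading bits MSB→LSB: 011011101
Strip leading zeros: 11011101
= 11011101


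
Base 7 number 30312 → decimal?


Positional values (base 7):
  2 × 7^0 = 2 × 1 = 2
  1 × 7^1 = 1 × 7 = 7
  3 × 7^2 = 3 × 49 = 147
  0 × 7^3 = 0 × 343 = 0
  3 × 7^4 = 3 × 2401 = 7203
Sum = 2 + 7 + 147 + 0 + 7203
= 7359


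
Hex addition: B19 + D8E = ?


Align and add column by column (LSB to MSB, each column mod 16 with carry):
  0B19
+ 0D8E
  ----
  col 0: 9(9) + E(14) + 0 (carry in) = 23 → 7(7), carry out 1
  col 1: 1(1) + 8(8) + 1 (carry in) = 10 → A(10), carry out 0
  col 2: B(11) + D(13) + 0 (carry in) = 24 → 8(8), carry out 1
  col 3: 0(0) + 0(0) + 1 (carry in) = 1 → 1(1), carry out 0
Reading digits MSB→LSB: 18A7
Strip leading zeros: 18A7
= 0x18A7


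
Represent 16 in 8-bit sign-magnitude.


Sign bit: 0 (positive)
Magnitude: 16 = 0010000
= 00010000


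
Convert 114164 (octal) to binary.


Each octal digit → 3 binary bits:
  1 = 001
  1 = 001
  4 = 100
  1 = 001
  6 = 110
  4 = 100
Concatenate: 001 001 100 001 110 100
= 001001100001110100


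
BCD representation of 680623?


Each digit → 4-bit binary:
  6 → 0110
  8 → 1000
  0 → 0000
  6 → 0110
  2 → 0010
  3 → 0011
= 0110 1000 0000 0110 0010 0011


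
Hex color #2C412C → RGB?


Hex: #2C412C
R = 2C₁₆ = 44
G = 41₁₆ = 65
B = 2C₁₆ = 44
= RGB(44, 65, 44)


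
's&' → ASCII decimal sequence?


String: 's&'  (2 characters)
Per-character ASCII lookup:
  's': lowercase starts at 97: 's' = 97 + 18 = 115
  '&': special character: '&' = 38
= 115 38


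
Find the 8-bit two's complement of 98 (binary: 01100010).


Original: 01100010
Step 1 - Invert all bits: 10011101
Step 2 - Add 1: 10011101 + 1
= 10011110 (represents -98)


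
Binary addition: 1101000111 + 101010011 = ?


Align and add column by column (LSB to MSB, carry propagating):
  01101000111
+ 00101010011
  -----------
  col 0: 1 + 1 + 0 (carry in) = 2 → bit 0, carry out 1
  col 1: 1 + 1 + 1 (carry in) = 3 → bit 1, carry out 1
  col 2: 1 + 0 + 1 (carry in) = 2 → bit 0, carry out 1
  col 3: 0 + 0 + 1 (carry in) = 1 → bit 1, carry out 0
  col 4: 0 + 1 + 0 (carry in) = 1 → bit 1, carry out 0
  col 5: 0 + 0 + 0 (carry in) = 0 → bit 0, carry out 0
  col 6: 1 + 1 + 0 (carry in) = 2 → bit 0, carry out 1
  col 7: 0 + 0 + 1 (carry in) = 1 → bit 1, carry out 0
  col 8: 1 + 1 + 0 (carry in) = 2 → bit 0, carry out 1
  col 9: 1 + 0 + 1 (carry in) = 2 → bit 0, carry out 1
  col 10: 0 + 0 + 1 (carry in) = 1 → bit 1, carry out 0
Reading bits MSB→LSB: 10010011010
Strip leading zeros: 10010011010
= 10010011010


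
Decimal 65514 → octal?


Divide by 8 repeatedly:
65514 ÷ 8 = 8189 remainder 2
8189 ÷ 8 = 1023 remainder 5
1023 ÷ 8 = 127 remainder 7
127 ÷ 8 = 15 remainder 7
15 ÷ 8 = 1 remainder 7
1 ÷ 8 = 0 remainder 1
Reading remainders bottom-up:
= 0o177752


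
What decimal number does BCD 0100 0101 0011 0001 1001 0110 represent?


Each 4-bit group → digit:
  0100 → 4
  0101 → 5
  0011 → 3
  0001 → 1
  1001 → 9
  0110 → 6
= 453196


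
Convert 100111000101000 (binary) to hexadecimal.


Group into 4-bit nibbles: 0100111000101000
  0100 = 4
  1110 = E
  0010 = 2
  1000 = 8
= 0x4E28


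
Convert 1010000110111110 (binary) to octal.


Group into 3-bit groups: 001010000110111110
  001 = 1
  010 = 2
  000 = 0
  110 = 6
  111 = 7
  110 = 6
= 0o120676


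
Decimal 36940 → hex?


Divide by 16 repeatedly:
36940 ÷ 16 = 2308 remainder 12 (C)
2308 ÷ 16 = 144 remainder 4 (4)
144 ÷ 16 = 9 remainder 0 (0)
9 ÷ 16 = 0 remainder 9 (9)
Reading remainders bottom-up:
= 0x904C


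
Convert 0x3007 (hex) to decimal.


Positional values:
Position 0: 7 × 16^0 = 7 × 1 = 7
Position 1: 0 × 16^1 = 0 × 16 = 0
Position 2: 0 × 16^2 = 0 × 256 = 0
Position 3: 3 × 16^3 = 3 × 4096 = 12288
Sum = 7 + 0 + 0 + 12288
= 12295


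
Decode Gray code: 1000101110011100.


Gray code: 1000101110011100
MSB stays the same: 1
Each subsequent bit = prev_binary XOR current_gray:
  B[1] = 1 XOR 0 = 1
  B[2] = 1 XOR 0 = 1
  B[3] = 1 XOR 0 = 1
  B[4] = 1 XOR 1 = 0
  B[5] = 0 XOR 0 = 0
  B[6] = 0 XOR 1 = 1
  B[7] = 1 XOR 1 = 0
  B[8] = 0 XOR 1 = 1
  B[9] = 1 XOR 0 = 1
  B[10] = 1 XOR 0 = 1
  B[11] = 1 XOR 1 = 0
  B[12] = 0 XOR 1 = 1
  B[13] = 1 XOR 1 = 0
  B[14] = 0 XOR 0 = 0
  B[15] = 0 XOR 0 = 0
= 1111001011101000 (62184 decimal)


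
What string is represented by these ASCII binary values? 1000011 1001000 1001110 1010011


Codes (binary): 1000011 1001000 1001110 1010011
Per-code ASCII lookup:
  1000011 = 67  (range 65-90: uppercase, 67 - 65 = 2) → 'C'
  1001000 = 72  (range 65-90: uppercase, 72 - 65 = 7) → 'H'
  1001110 = 78  (range 65-90: uppercase, 78 - 65 = 13) → 'N'
  1010011 = 83  (range 65-90: uppercase, 83 - 65 = 18) → 'S'
= 'CHNS'


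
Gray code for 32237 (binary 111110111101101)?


Binary: 111110111101101
Gray code: G = B XOR (B >> 1)
B >> 1 = 011111011110110
111110111101101 XOR 011111011110110:
  1 XOR 0 = 1
  1 XOR 1 = 0
  1 XOR 1 = 0
  1 XOR 1 = 0
  1 XOR 1 = 0
  0 XOR 1 = 1
  1 XOR 0 = 1
  1 XOR 1 = 0
  1 XOR 1 = 0
  1 XOR 1 = 0
  0 XOR 1 = 1
  1 XOR 0 = 1
  1 XOR 1 = 0
  0 XOR 1 = 1
  1 XOR 0 = 1
= 100001100011011


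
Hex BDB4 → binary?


Each hex digit → 4 binary bits:
  B = 1011
  D = 1101
  B = 1011
  4 = 0100
Concatenate: 1011 1101 1011 0100
= 1011110110110100


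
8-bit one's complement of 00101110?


Original: 00101110
Invert all bits:
  bit 0: 0 → 1
  bit 1: 0 → 1
  bit 2: 1 → 0
  bit 3: 0 → 1
  bit 4: 1 → 0
  bit 5: 1 → 0
  bit 6: 1 → 0
  bit 7: 0 → 1
= 11010001


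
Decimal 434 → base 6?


Divide by 6 repeatedly:
434 ÷ 6 = 72 remainder 2
72 ÷ 6 = 12 remainder 0
12 ÷ 6 = 2 remainder 0
2 ÷ 6 = 0 remainder 2
Reading remainders bottom-up:
= 2002


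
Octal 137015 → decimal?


Positional values:
Position 0: 5 × 8^0 = 5
Position 1: 1 × 8^1 = 8
Position 2: 0 × 8^2 = 0
Position 3: 7 × 8^3 = 3584
Position 4: 3 × 8^4 = 12288
Position 5: 1 × 8^5 = 32768
Sum = 5 + 8 + 0 + 3584 + 12288 + 32768
= 48653


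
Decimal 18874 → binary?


Divide by 2 repeatedly:
18874 ÷ 2 = 9437 remainder 0
9437 ÷ 2 = 4718 remainder 1
4718 ÷ 2 = 2359 remainder 0
2359 ÷ 2 = 1179 remainder 1
1179 ÷ 2 = 589 remainder 1
589 ÷ 2 = 294 remainder 1
294 ÷ 2 = 147 remainder 0
147 ÷ 2 = 73 remainder 1
73 ÷ 2 = 36 remainder 1
36 ÷ 2 = 18 remainder 0
18 ÷ 2 = 9 remainder 0
9 ÷ 2 = 4 remainder 1
4 ÷ 2 = 2 remainder 0
2 ÷ 2 = 1 remainder 0
1 ÷ 2 = 0 remainder 1
Reading remainders bottom-up:
= 100100110111010


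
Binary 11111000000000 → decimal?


Positional values:
Bit 9: 1 × 2^9 = 512
Bit 10: 1 × 2^10 = 1024
Bit 11: 1 × 2^11 = 2048
Bit 12: 1 × 2^12 = 4096
Bit 13: 1 × 2^13 = 8192
Sum = 512 + 1024 + 2048 + 4096 + 8192
= 15872


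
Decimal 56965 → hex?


Divide by 16 repeatedly:
56965 ÷ 16 = 3560 remainder 5 (5)
3560 ÷ 16 = 222 remainder 8 (8)
222 ÷ 16 = 13 remainder 14 (E)
13 ÷ 16 = 0 remainder 13 (D)
Reading remainders bottom-up:
= 0xDE85


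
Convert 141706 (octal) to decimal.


Positional values:
Position 0: 6 × 8^0 = 6
Position 1: 0 × 8^1 = 0
Position 2: 7 × 8^2 = 448
Position 3: 1 × 8^3 = 512
Position 4: 4 × 8^4 = 16384
Position 5: 1 × 8^5 = 32768
Sum = 6 + 0 + 448 + 512 + 16384 + 32768
= 50118


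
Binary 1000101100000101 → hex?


Group into 4-bit nibbles: 1000101100000101
  1000 = 8
  1011 = B
  0000 = 0
  0101 = 5
= 0x8B05


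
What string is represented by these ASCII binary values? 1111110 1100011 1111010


Codes (binary): 1111110 1100011 1111010
Per-code ASCII lookup:
  1111110 = 126  (special character) → '~'
  1100011 = 99  (range 97-122: lowercase, 99 - 97 = 2) → 'c'
  1111010 = 122  (range 97-122: lowercase, 122 - 97 = 25) → 'z'
= '~cz'


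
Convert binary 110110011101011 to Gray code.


Binary: 110110011101011
Gray code: G = B XOR (B >> 1)
B >> 1 = 011011001110101
110110011101011 XOR 011011001110101:
  1 XOR 0 = 1
  1 XOR 1 = 0
  0 XOR 1 = 1
  1 XOR 0 = 1
  1 XOR 1 = 0
  0 XOR 1 = 1
  0 XOR 0 = 0
  1 XOR 0 = 1
  1 XOR 1 = 0
  1 XOR 1 = 0
  0 XOR 1 = 1
  1 XOR 0 = 1
  0 XOR 1 = 1
  1 XOR 0 = 1
  1 XOR 1 = 0
= 101101010011110


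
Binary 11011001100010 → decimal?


Positional values:
Bit 1: 1 × 2^1 = 2
Bit 5: 1 × 2^5 = 32
Bit 6: 1 × 2^6 = 64
Bit 9: 1 × 2^9 = 512
Bit 10: 1 × 2^10 = 1024
Bit 12: 1 × 2^12 = 4096
Bit 13: 1 × 2^13 = 8192
Sum = 2 + 32 + 64 + 512 + 1024 + 4096 + 8192
= 13922


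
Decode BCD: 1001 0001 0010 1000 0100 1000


Each 4-bit group → digit:
  1001 → 9
  0001 → 1
  0010 → 2
  1000 → 8
  0100 → 4
  1000 → 8
= 912848


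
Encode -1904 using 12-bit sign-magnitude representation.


Sign bit: 1 (negative)
Magnitude: 1904 = 11101110000
= 111101110000


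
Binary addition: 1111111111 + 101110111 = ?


Align and add column by column (LSB to MSB, carry propagating):
  01111111111
+ 00101110111
  -----------
  col 0: 1 + 1 + 0 (carry in) = 2 → bit 0, carry out 1
  col 1: 1 + 1 + 1 (carry in) = 3 → bit 1, carry out 1
  col 2: 1 + 1 + 1 (carry in) = 3 → bit 1, carry out 1
  col 3: 1 + 0 + 1 (carry in) = 2 → bit 0, carry out 1
  col 4: 1 + 1 + 1 (carry in) = 3 → bit 1, carry out 1
  col 5: 1 + 1 + 1 (carry in) = 3 → bit 1, carry out 1
  col 6: 1 + 1 + 1 (carry in) = 3 → bit 1, carry out 1
  col 7: 1 + 0 + 1 (carry in) = 2 → bit 0, carry out 1
  col 8: 1 + 1 + 1 (carry in) = 3 → bit 1, carry out 1
  col 9: 1 + 0 + 1 (carry in) = 2 → bit 0, carry out 1
  col 10: 0 + 0 + 1 (carry in) = 1 → bit 1, carry out 0
Reading bits MSB→LSB: 10101110110
Strip leading zeros: 10101110110
= 10101110110


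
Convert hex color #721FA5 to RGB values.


Hex: #721FA5
R = 72₁₆ = 114
G = 1F₁₆ = 31
B = A5₁₆ = 165
= RGB(114, 31, 165)


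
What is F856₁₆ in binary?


Each hex digit → 4 binary bits:
  F = 1111
  8 = 1000
  5 = 0101
  6 = 0110
Concatenate: 1111 1000 0101 0110
= 1111100001010110


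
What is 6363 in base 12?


Divide by 12 repeatedly:
6363 ÷ 12 = 530 remainder 3
530 ÷ 12 = 44 remainder 2
44 ÷ 12 = 3 remainder 8
3 ÷ 12 = 0 remainder 3
Reading remainders bottom-up:
= 3823


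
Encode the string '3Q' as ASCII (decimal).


String: '3Q'  (2 characters)
Per-character ASCII lookup:
  '3': digits start at 48: '3' = 48 + 3 = 51
  'Q': uppercase starts at 65: 'Q' = 65 + 16 = 81
= 51 81


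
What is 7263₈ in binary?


Each octal digit → 3 binary bits:
  7 = 111
  2 = 010
  6 = 110
  3 = 011
Concatenate: 111 010 110 011
= 111010110011


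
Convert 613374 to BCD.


Each digit → 4-bit binary:
  6 → 0110
  1 → 0001
  3 → 0011
  3 → 0011
  7 → 0111
  4 → 0100
= 0110 0001 0011 0011 0111 0100


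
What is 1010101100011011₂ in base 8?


Group into 3-bit groups: 001010101100011011
  001 = 1
  010 = 2
  101 = 5
  100 = 4
  011 = 3
  011 = 3
= 0o125433


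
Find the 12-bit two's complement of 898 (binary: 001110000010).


Original: 001110000010
Step 1 - Invert all bits: 110001111101
Step 2 - Add 1: 110001111101 + 1
= 110001111110 (represents -898)


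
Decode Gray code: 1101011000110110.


Gray code: 1101011000110110
MSB stays the same: 1
Each subsequent bit = prev_binary XOR current_gray:
  B[1] = 1 XOR 1 = 0
  B[2] = 0 XOR 0 = 0
  B[3] = 0 XOR 1 = 1
  B[4] = 1 XOR 0 = 1
  B[5] = 1 XOR 1 = 0
  B[6] = 0 XOR 1 = 1
  B[7] = 1 XOR 0 = 1
  B[8] = 1 XOR 0 = 1
  B[9] = 1 XOR 0 = 1
  B[10] = 1 XOR 1 = 0
  B[11] = 0 XOR 1 = 1
  B[12] = 1 XOR 0 = 1
  B[13] = 1 XOR 1 = 0
  B[14] = 0 XOR 1 = 1
  B[15] = 1 XOR 0 = 1
= 1001101111011011 (39899 decimal)


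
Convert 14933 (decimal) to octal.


Divide by 8 repeatedly:
14933 ÷ 8 = 1866 remainder 5
1866 ÷ 8 = 233 remainder 2
233 ÷ 8 = 29 remainder 1
29 ÷ 8 = 3 remainder 5
3 ÷ 8 = 0 remainder 3
Reading remainders bottom-up:
= 0o35125


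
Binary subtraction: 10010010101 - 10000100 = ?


Align and subtract column by column (LSB to MSB, borrowing when needed):
  10010010101
- 00010000100
  -----------
  col 0: (1 - 0 borrow-in) - 0 → 1 - 0 = 1, borrow out 0
  col 1: (0 - 0 borrow-in) - 0 → 0 - 0 = 0, borrow out 0
  col 2: (1 - 0 borrow-in) - 1 → 1 - 1 = 0, borrow out 0
  col 3: (0 - 0 borrow-in) - 0 → 0 - 0 = 0, borrow out 0
  col 4: (1 - 0 borrow-in) - 0 → 1 - 0 = 1, borrow out 0
  col 5: (0 - 0 borrow-in) - 0 → 0 - 0 = 0, borrow out 0
  col 6: (0 - 0 borrow-in) - 0 → 0 - 0 = 0, borrow out 0
  col 7: (1 - 0 borrow-in) - 1 → 1 - 1 = 0, borrow out 0
  col 8: (0 - 0 borrow-in) - 0 → 0 - 0 = 0, borrow out 0
  col 9: (0 - 0 borrow-in) - 0 → 0 - 0 = 0, borrow out 0
  col 10: (1 - 0 borrow-in) - 0 → 1 - 0 = 1, borrow out 0
Reading bits MSB→LSB: 10000010001
Strip leading zeros: 10000010001
= 10000010001


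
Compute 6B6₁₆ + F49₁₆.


Align and add column by column (LSB to MSB, each column mod 16 with carry):
  06B6
+ 0F49
  ----
  col 0: 6(6) + 9(9) + 0 (carry in) = 15 → F(15), carry out 0
  col 1: B(11) + 4(4) + 0 (carry in) = 15 → F(15), carry out 0
  col 2: 6(6) + F(15) + 0 (carry in) = 21 → 5(5), carry out 1
  col 3: 0(0) + 0(0) + 1 (carry in) = 1 → 1(1), carry out 0
Reading digits MSB→LSB: 15FF
Strip leading zeros: 15FF
= 0x15FF


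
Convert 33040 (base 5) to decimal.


Positional values (base 5):
  0 × 5^0 = 0 × 1 = 0
  4 × 5^1 = 4 × 5 = 20
  0 × 5^2 = 0 × 25 = 0
  3 × 5^3 = 3 × 125 = 375
  3 × 5^4 = 3 × 625 = 1875
Sum = 0 + 20 + 0 + 375 + 1875
= 2270


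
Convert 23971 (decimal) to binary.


Divide by 2 repeatedly:
23971 ÷ 2 = 11985 remainder 1
11985 ÷ 2 = 5992 remainder 1
5992 ÷ 2 = 2996 remainder 0
2996 ÷ 2 = 1498 remainder 0
1498 ÷ 2 = 749 remainder 0
749 ÷ 2 = 374 remainder 1
374 ÷ 2 = 187 remainder 0
187 ÷ 2 = 93 remainder 1
93 ÷ 2 = 46 remainder 1
46 ÷ 2 = 23 remainder 0
23 ÷ 2 = 11 remainder 1
11 ÷ 2 = 5 remainder 1
5 ÷ 2 = 2 remainder 1
2 ÷ 2 = 1 remainder 0
1 ÷ 2 = 0 remainder 1
Reading remainders bottom-up:
= 101110110100011


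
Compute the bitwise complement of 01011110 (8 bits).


Original: 01011110
Invert all bits:
  bit 0: 0 → 1
  bit 1: 1 → 0
  bit 2: 0 → 1
  bit 3: 1 → 0
  bit 4: 1 → 0
  bit 5: 1 → 0
  bit 6: 1 → 0
  bit 7: 0 → 1
= 10100001


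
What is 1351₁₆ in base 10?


Positional values:
Position 0: 1 × 16^0 = 1 × 1 = 1
Position 1: 5 × 16^1 = 5 × 16 = 80
Position 2: 3 × 16^2 = 3 × 256 = 768
Position 3: 1 × 16^3 = 1 × 4096 = 4096
Sum = 1 + 80 + 768 + 4096
= 4945


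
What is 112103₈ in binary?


Each octal digit → 3 binary bits:
  1 = 001
  1 = 001
  2 = 010
  1 = 001
  0 = 000
  3 = 011
Concatenate: 001 001 010 001 000 011
= 001001010001000011


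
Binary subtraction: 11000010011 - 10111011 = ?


Align and subtract column by column (LSB to MSB, borrowing when needed):
  11000010011
- 00010111011
  -----------
  col 0: (1 - 0 borrow-in) - 1 → 1 - 1 = 0, borrow out 0
  col 1: (1 - 0 borrow-in) - 1 → 1 - 1 = 0, borrow out 0
  col 2: (0 - 0 borrow-in) - 0 → 0 - 0 = 0, borrow out 0
  col 3: (0 - 0 borrow-in) - 1 → borrow from next column: (0+2) - 1 = 1, borrow out 1
  col 4: (1 - 1 borrow-in) - 1 → borrow from next column: (0+2) - 1 = 1, borrow out 1
  col 5: (0 - 1 borrow-in) - 1 → borrow from next column: (-1+2) - 1 = 0, borrow out 1
  col 6: (0 - 1 borrow-in) - 0 → borrow from next column: (-1+2) - 0 = 1, borrow out 1
  col 7: (0 - 1 borrow-in) - 1 → borrow from next column: (-1+2) - 1 = 0, borrow out 1
  col 8: (0 - 1 borrow-in) - 0 → borrow from next column: (-1+2) - 0 = 1, borrow out 1
  col 9: (1 - 1 borrow-in) - 0 → 0 - 0 = 0, borrow out 0
  col 10: (1 - 0 borrow-in) - 0 → 1 - 0 = 1, borrow out 0
Reading bits MSB→LSB: 10101011000
Strip leading zeros: 10101011000
= 10101011000


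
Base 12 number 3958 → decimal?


Positional values (base 12):
  8 × 12^0 = 8 × 1 = 8
  5 × 12^1 = 5 × 12 = 60
  9 × 12^2 = 9 × 144 = 1296
  3 × 12^3 = 3 × 1728 = 5184
Sum = 8 + 60 + 1296 + 5184
= 6548


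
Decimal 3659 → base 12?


Divide by 12 repeatedly:
3659 ÷ 12 = 304 remainder 11
304 ÷ 12 = 25 remainder 4
25 ÷ 12 = 2 remainder 1
2 ÷ 12 = 0 remainder 2
Reading remainders bottom-up:
= 214B


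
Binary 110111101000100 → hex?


Group into 4-bit nibbles: 0110111101000100
  0110 = 6
  1111 = F
  0100 = 4
  0100 = 4
= 0x6F44


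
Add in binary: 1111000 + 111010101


Align and add column by column (LSB to MSB, carry propagating):
  0001111000
+ 0111010101
  ----------
  col 0: 0 + 1 + 0 (carry in) = 1 → bit 1, carry out 0
  col 1: 0 + 0 + 0 (carry in) = 0 → bit 0, carry out 0
  col 2: 0 + 1 + 0 (carry in) = 1 → bit 1, carry out 0
  col 3: 1 + 0 + 0 (carry in) = 1 → bit 1, carry out 0
  col 4: 1 + 1 + 0 (carry in) = 2 → bit 0, carry out 1
  col 5: 1 + 0 + 1 (carry in) = 2 → bit 0, carry out 1
  col 6: 1 + 1 + 1 (carry in) = 3 → bit 1, carry out 1
  col 7: 0 + 1 + 1 (carry in) = 2 → bit 0, carry out 1
  col 8: 0 + 1 + 1 (carry in) = 2 → bit 0, carry out 1
  col 9: 0 + 0 + 1 (carry in) = 1 → bit 1, carry out 0
Reading bits MSB→LSB: 1001001101
Strip leading zeros: 1001001101
= 1001001101


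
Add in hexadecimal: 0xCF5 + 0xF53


Align and add column by column (LSB to MSB, each column mod 16 with carry):
  0CF5
+ 0F53
  ----
  col 0: 5(5) + 3(3) + 0 (carry in) = 8 → 8(8), carry out 0
  col 1: F(15) + 5(5) + 0 (carry in) = 20 → 4(4), carry out 1
  col 2: C(12) + F(15) + 1 (carry in) = 28 → C(12), carry out 1
  col 3: 0(0) + 0(0) + 1 (carry in) = 1 → 1(1), carry out 0
Reading digits MSB→LSB: 1C48
Strip leading zeros: 1C48
= 0x1C48


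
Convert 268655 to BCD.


Each digit → 4-bit binary:
  2 → 0010
  6 → 0110
  8 → 1000
  6 → 0110
  5 → 0101
  5 → 0101
= 0010 0110 1000 0110 0101 0101


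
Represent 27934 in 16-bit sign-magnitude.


Sign bit: 0 (positive)
Magnitude: 27934 = 110110100011110
= 0110110100011110


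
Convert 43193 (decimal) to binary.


Divide by 2 repeatedly:
43193 ÷ 2 = 21596 remainder 1
21596 ÷ 2 = 10798 remainder 0
10798 ÷ 2 = 5399 remainder 0
5399 ÷ 2 = 2699 remainder 1
2699 ÷ 2 = 1349 remainder 1
1349 ÷ 2 = 674 remainder 1
674 ÷ 2 = 337 remainder 0
337 ÷ 2 = 168 remainder 1
168 ÷ 2 = 84 remainder 0
84 ÷ 2 = 42 remainder 0
42 ÷ 2 = 21 remainder 0
21 ÷ 2 = 10 remainder 1
10 ÷ 2 = 5 remainder 0
5 ÷ 2 = 2 remainder 1
2 ÷ 2 = 1 remainder 0
1 ÷ 2 = 0 remainder 1
Reading remainders bottom-up:
= 1010100010111001


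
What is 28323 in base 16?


Divide by 16 repeatedly:
28323 ÷ 16 = 1770 remainder 3 (3)
1770 ÷ 16 = 110 remainder 10 (A)
110 ÷ 16 = 6 remainder 14 (E)
6 ÷ 16 = 0 remainder 6 (6)
Reading remainders bottom-up:
= 0x6EA3


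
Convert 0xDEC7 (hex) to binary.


Each hex digit → 4 binary bits:
  D = 1101
  E = 1110
  C = 1100
  7 = 0111
Concatenate: 1101 1110 1100 0111
= 1101111011000111


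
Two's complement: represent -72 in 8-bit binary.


Original: 01001000
Step 1 - Invert all bits: 10110111
Step 2 - Add 1: 10110111 + 1
= 10111000 (represents -72)


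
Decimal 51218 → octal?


Divide by 8 repeatedly:
51218 ÷ 8 = 6402 remainder 2
6402 ÷ 8 = 800 remainder 2
800 ÷ 8 = 100 remainder 0
100 ÷ 8 = 12 remainder 4
12 ÷ 8 = 1 remainder 4
1 ÷ 8 = 0 remainder 1
Reading remainders bottom-up:
= 0o144022


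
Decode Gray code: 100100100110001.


Gray code: 100100100110001
MSB stays the same: 1
Each subsequent bit = prev_binary XOR current_gray:
  B[1] = 1 XOR 0 = 1
  B[2] = 1 XOR 0 = 1
  B[3] = 1 XOR 1 = 0
  B[4] = 0 XOR 0 = 0
  B[5] = 0 XOR 0 = 0
  B[6] = 0 XOR 1 = 1
  B[7] = 1 XOR 0 = 1
  B[8] = 1 XOR 0 = 1
  B[9] = 1 XOR 1 = 0
  B[10] = 0 XOR 1 = 1
  B[11] = 1 XOR 0 = 1
  B[12] = 1 XOR 0 = 1
  B[13] = 1 XOR 0 = 1
  B[14] = 1 XOR 1 = 0
= 111000111011110 (29150 decimal)


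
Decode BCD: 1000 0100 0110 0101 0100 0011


Each 4-bit group → digit:
  1000 → 8
  0100 → 4
  0110 → 6
  0101 → 5
  0100 → 4
  0011 → 3
= 846543


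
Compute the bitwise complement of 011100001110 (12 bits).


Original: 011100001110
Invert all bits:
  bit 0: 0 → 1
  bit 1: 1 → 0
  bit 2: 1 → 0
  bit 3: 1 → 0
  bit 4: 0 → 1
  bit 5: 0 → 1
  bit 6: 0 → 1
  bit 7: 0 → 1
  bit 8: 1 → 0
  bit 9: 1 → 0
  bit 10: 1 → 0
  bit 11: 0 → 1
= 100011110001


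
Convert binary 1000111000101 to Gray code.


Binary: 1000111000101
Gray code: G = B XOR (B >> 1)
B >> 1 = 0100011100010
1000111000101 XOR 0100011100010:
  1 XOR 0 = 1
  0 XOR 1 = 1
  0 XOR 0 = 0
  0 XOR 0 = 0
  1 XOR 0 = 1
  1 XOR 1 = 0
  1 XOR 1 = 0
  0 XOR 1 = 1
  0 XOR 0 = 0
  0 XOR 0 = 0
  1 XOR 0 = 1
  0 XOR 1 = 1
  1 XOR 0 = 1
= 1100100100111


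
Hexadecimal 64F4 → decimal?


Positional values:
Position 0: 4 × 16^0 = 4 × 1 = 4
Position 1: F × 16^1 = 15 × 16 = 240
Position 2: 4 × 16^2 = 4 × 256 = 1024
Position 3: 6 × 16^3 = 6 × 4096 = 24576
Sum = 4 + 240 + 1024 + 24576
= 25844


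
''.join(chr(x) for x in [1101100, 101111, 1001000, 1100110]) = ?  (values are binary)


Codes (binary): 1101100 101111 1001000 1100110
Per-code ASCII lookup:
  1101100 = 108  (range 97-122: lowercase, 108 - 97 = 11) → 'l'
  101111 = 47  (special character) → '/'
  1001000 = 72  (range 65-90: uppercase, 72 - 65 = 7) → 'H'
  1100110 = 102  (range 97-122: lowercase, 102 - 97 = 5) → 'f'
= 'l/Hf'


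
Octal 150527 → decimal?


Positional values:
Position 0: 7 × 8^0 = 7
Position 1: 2 × 8^1 = 16
Position 2: 5 × 8^2 = 320
Position 3: 0 × 8^3 = 0
Position 4: 5 × 8^4 = 20480
Position 5: 1 × 8^5 = 32768
Sum = 7 + 16 + 320 + 0 + 20480 + 32768
= 53591


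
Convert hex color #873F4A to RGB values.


Hex: #873F4A
R = 87₁₆ = 135
G = 3F₁₆ = 63
B = 4A₁₆ = 74
= RGB(135, 63, 74)


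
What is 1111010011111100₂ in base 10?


Positional values:
Bit 2: 1 × 2^2 = 4
Bit 3: 1 × 2^3 = 8
Bit 4: 1 × 2^4 = 16
Bit 5: 1 × 2^5 = 32
Bit 6: 1 × 2^6 = 64
Bit 7: 1 × 2^7 = 128
Bit 10: 1 × 2^10 = 1024
Bit 12: 1 × 2^12 = 4096
Bit 13: 1 × 2^13 = 8192
Bit 14: 1 × 2^14 = 16384
Bit 15: 1 × 2^15 = 32768
Sum = 4 + 8 + 16 + 32 + 64 + 128 + 1024 + 4096 + 8192 + 16384 + 32768
= 62716


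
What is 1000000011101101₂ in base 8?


Group into 3-bit groups: 001000000011101101
  001 = 1
  000 = 0
  000 = 0
  011 = 3
  101 = 5
  101 = 5
= 0o100355


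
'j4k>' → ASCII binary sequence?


String: 'j4k>'  (4 characters)
Per-character ASCII lookup:
  'j': lowercase starts at 97: 'j' = 97 + 9 = 106 → 1101010
  '4': digits start at 48: '4' = 48 + 4 = 52 → 110100
  'k': lowercase starts at 97: 'k' = 97 + 10 = 107 → 1101011
  '>': special character: '>' = 62 → 111110
= 1101010 110100 1101011 111110


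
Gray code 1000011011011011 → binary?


Gray code: 1000011011011011
MSB stays the same: 1
Each subsequent bit = prev_binary XOR current_gray:
  B[1] = 1 XOR 0 = 1
  B[2] = 1 XOR 0 = 1
  B[3] = 1 XOR 0 = 1
  B[4] = 1 XOR 0 = 1
  B[5] = 1 XOR 1 = 0
  B[6] = 0 XOR 1 = 1
  B[7] = 1 XOR 0 = 1
  B[8] = 1 XOR 1 = 0
  B[9] = 0 XOR 1 = 1
  B[10] = 1 XOR 0 = 1
  B[11] = 1 XOR 1 = 0
  B[12] = 0 XOR 1 = 1
  B[13] = 1 XOR 0 = 1
  B[14] = 1 XOR 1 = 0
  B[15] = 0 XOR 1 = 1
= 1111101101101101 (64365 decimal)


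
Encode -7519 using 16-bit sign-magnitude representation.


Sign bit: 1 (negative)
Magnitude: 7519 = 001110101011111
= 1001110101011111


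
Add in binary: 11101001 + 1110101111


Align and add column by column (LSB to MSB, carry propagating):
  00011101001
+ 01110101111
  -----------
  col 0: 1 + 1 + 0 (carry in) = 2 → bit 0, carry out 1
  col 1: 0 + 1 + 1 (carry in) = 2 → bit 0, carry out 1
  col 2: 0 + 1 + 1 (carry in) = 2 → bit 0, carry out 1
  col 3: 1 + 1 + 1 (carry in) = 3 → bit 1, carry out 1
  col 4: 0 + 0 + 1 (carry in) = 1 → bit 1, carry out 0
  col 5: 1 + 1 + 0 (carry in) = 2 → bit 0, carry out 1
  col 6: 1 + 0 + 1 (carry in) = 2 → bit 0, carry out 1
  col 7: 1 + 1 + 1 (carry in) = 3 → bit 1, carry out 1
  col 8: 0 + 1 + 1 (carry in) = 2 → bit 0, carry out 1
  col 9: 0 + 1 + 1 (carry in) = 2 → bit 0, carry out 1
  col 10: 0 + 0 + 1 (carry in) = 1 → bit 1, carry out 0
Reading bits MSB→LSB: 10010011000
Strip leading zeros: 10010011000
= 10010011000
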